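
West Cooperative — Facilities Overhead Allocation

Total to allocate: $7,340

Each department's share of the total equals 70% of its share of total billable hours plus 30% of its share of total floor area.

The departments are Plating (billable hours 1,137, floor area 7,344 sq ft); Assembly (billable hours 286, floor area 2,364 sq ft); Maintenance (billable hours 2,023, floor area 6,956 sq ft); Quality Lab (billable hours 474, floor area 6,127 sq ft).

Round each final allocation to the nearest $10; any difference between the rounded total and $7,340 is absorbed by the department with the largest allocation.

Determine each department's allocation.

Plating: $2,200; Assembly: $600; Maintenance: $3,330; Quality Lab: $1,210

Billable hours total 3,920; floor area total 22,791.
Combined weights (70% billable hours + 30% floor area): Plating 0.2997; Assembly 0.0822; Maintenance 0.4528; Quality Lab 0.1653.
Raw shares: Plating 2,199.84; Assembly 603.27; Maintenance 3,323.64; Quality Lab 1,213.25.
At nearest $10: Plating $2,200; Assembly $600; Maintenance $3,320; Quality Lab $1,210. Sum = $7,330.
Difference $7,340 − $7,330 = +$10 applied to largest allocation (Maintenance): Maintenance becomes $3,330.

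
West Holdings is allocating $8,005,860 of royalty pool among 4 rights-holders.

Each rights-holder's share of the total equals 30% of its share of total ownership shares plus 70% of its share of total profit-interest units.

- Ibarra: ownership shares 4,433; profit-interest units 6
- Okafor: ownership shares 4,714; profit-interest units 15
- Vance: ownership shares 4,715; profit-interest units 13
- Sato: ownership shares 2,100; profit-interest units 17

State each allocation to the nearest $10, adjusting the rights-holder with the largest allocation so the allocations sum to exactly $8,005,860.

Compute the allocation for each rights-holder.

Ownership shares total 15,962; profit-interest units total 51.
Composite weights (30% ownership shares + 70% profit-interest units): Ibarra 0.1657; Okafor 0.2945; Vance 0.2670; Sato 0.2728.
Unrounded shares: Ibarra 1,326,327.37; Okafor 2,357,567.84; Vance 2,137,949.60; Sato 2,184,015.19.
At nearest $10: Ibarra $1,326,330; Okafor $2,357,570; Vance $2,137,950; Sato $2,184,020. Sum = $8,005,870.
Difference $8,005,860 − $8,005,870 = −$10 applied to largest allocation (Okafor): Okafor becomes $2,357,560.

Ibarra: $1,326,330 · Okafor: $2,357,560 · Vance: $2,137,950 · Sato: $2,184,020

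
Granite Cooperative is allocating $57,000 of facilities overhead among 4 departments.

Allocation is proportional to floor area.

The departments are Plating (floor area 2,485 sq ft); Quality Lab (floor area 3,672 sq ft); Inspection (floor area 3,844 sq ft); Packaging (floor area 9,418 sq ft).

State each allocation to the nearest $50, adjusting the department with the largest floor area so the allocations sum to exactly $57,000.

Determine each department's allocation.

Total floor area = 19,419.
Proportional shares: Plating 2,485/19,419 × $57,000 = 7,294.14; Quality Lab 3,672/19,419 × $57,000 = 10,778.31; Inspection 3,844/19,419 × $57,000 = 11,283.18; Packaging 9,418/19,419 × $57,000 = 27,644.37.
At nearest $50: Plating $7,300; Quality Lab $10,800; Inspection $11,300; Packaging $27,650. Sum = $57,050.
Difference $57,000 − $57,050 = −$50 applied to largest floor area (Packaging): Packaging becomes $27,600.

Plating: $7,300; Quality Lab: $10,800; Inspection: $11,300; Packaging: $27,600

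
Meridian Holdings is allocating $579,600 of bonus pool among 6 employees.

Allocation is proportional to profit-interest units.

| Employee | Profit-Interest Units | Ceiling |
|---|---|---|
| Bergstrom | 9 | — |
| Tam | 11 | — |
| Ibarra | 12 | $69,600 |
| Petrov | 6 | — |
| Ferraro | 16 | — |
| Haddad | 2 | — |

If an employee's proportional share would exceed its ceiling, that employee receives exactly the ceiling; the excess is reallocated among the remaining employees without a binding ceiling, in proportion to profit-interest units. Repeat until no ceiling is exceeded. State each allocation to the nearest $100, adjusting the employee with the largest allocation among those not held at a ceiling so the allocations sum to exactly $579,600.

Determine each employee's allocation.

Total profit-interest units = 56.
Pro-rata shares before constraints: Bergstrom 93,150.00; Tam 113,850.00; Ibarra 124,200.00; Petrov 62,100.00; Ferraro 165,600.00; Haddad 20,700.00.
Held at cap: Ibarra ($69,600); balance $510,000 reallocated over remaining profit-interest units 44.
Shares after redistribution: Bergstrom 104,318.18 → $104,300; Tam 127,500.00 → $127,500; Petrov 69,545.45 → $69,500; Ferraro 185,454.55 → $185,500; Haddad 23,181.82 → $23,200.

Bergstrom: $104,300 · Tam: $127,500 · Ibarra: $69,600 · Petrov: $69,500 · Ferraro: $185,500 · Haddad: $23,200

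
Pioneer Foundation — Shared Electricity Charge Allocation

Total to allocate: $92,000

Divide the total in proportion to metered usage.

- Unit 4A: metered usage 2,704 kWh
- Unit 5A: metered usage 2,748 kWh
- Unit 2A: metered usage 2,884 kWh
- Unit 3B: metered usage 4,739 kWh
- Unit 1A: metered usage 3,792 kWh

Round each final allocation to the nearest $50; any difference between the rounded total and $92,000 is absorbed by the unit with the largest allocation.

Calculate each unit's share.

Metered usage total: 16,867.
Proportional shares: Unit 4A 2,704/16,867 × $92,000 = 14,748.80; Unit 5A 2,748/16,867 × $92,000 = 14,988.79; Unit 2A 2,884/16,867 × $92,000 = 15,730.60; Unit 3B 4,739/16,867 × $92,000 = 25,848.58; Unit 1A 3,792/16,867 × $92,000 = 20,683.23.
Rounded to nearest $50: Unit 4A $14,750; Unit 5A $15,000; Unit 2A $15,750; Unit 3B $25,850; Unit 1A $20,700. Sum = $92,050.
Difference $92,000 − $92,050 = −$50 applied to largest allocation (Unit 3B): Unit 3B becomes $25,800.

Unit 4A: $14,750; Unit 5A: $15,000; Unit 2A: $15,750; Unit 3B: $25,800; Unit 1A: $20,700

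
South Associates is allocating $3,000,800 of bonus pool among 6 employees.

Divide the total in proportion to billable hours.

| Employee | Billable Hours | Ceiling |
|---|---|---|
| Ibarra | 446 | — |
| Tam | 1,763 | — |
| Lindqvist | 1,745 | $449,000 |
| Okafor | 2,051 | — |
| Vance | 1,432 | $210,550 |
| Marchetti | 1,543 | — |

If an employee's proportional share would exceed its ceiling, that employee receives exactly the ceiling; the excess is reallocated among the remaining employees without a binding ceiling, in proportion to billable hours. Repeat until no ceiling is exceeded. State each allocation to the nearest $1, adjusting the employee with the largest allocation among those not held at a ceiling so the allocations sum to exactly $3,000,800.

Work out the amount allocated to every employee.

Ibarra: $179,941 | Tam: $711,291 | Lindqvist: $449,000 | Okafor: $827,487 | Vance: $210,550 | Marchetti: $622,531

Sum of billable hours: 8,980.
Unconstrained shares: Ibarra 149,037.51; Tam 589,132.56; Lindqvist 583,117.59; Okafor 685,372.03; Vance 478,524.01; Marchetti 515,616.30.
Held at cap: Lindqvist ($449,000), Vance ($210,550); remaining pool $2,341,250 reallocated over remaining billable hours 5,803.
Shares after redistribution: Ibarra 179,940.98 → $179,941; Tam 711,291.36 → $711,291; Okafor 827,486.43 → $827,486; Marchetti 622,531.23 → $622,531.
Rounding difference +$1 applied to Okafor → $827,487.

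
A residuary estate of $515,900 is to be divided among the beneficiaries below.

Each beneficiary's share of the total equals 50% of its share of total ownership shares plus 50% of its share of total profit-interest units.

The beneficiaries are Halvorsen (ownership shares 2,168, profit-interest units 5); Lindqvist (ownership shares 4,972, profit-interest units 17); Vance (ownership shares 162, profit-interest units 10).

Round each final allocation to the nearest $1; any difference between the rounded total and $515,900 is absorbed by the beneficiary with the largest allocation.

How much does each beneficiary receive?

Totals — ownership shares 7,302, profit-interest units 32.
Blended shares (50% ownership shares + 50% profit-interest units): Halvorsen 0.2266; Lindqvist 0.6061; Vance 0.1673.
Proportional shares: Halvorsen 116,891.32; Lindqvist 312,676.502; Vance 86,332.18.
After rounding ($1): Halvorsen $116,891; Lindqvist $312,677; Vance $86,332. Sum = $515,900.
No rounding difference to absorb.

Halvorsen: $116,891 | Lindqvist: $312,677 | Vance: $86,332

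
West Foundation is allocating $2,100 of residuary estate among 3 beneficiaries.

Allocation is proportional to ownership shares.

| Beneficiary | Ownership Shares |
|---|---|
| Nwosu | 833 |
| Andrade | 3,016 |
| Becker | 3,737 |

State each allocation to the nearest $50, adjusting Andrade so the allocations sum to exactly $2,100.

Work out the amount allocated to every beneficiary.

Nwosu: $250 · Andrade: $800 · Becker: $1,050

Total ownership shares = 7,586.
Raw shares: Nwosu 833/7,586 × $2,100 = 230.60; Andrade 3,016/7,586 × $2,100 = 834.91; Becker 3,737/7,586 × $2,100 = 1,034.50.
At nearest $50: Nwosu $250; Andrade $850; Becker $1,050. Sum = $2,150.
Difference $2,100 − $2,150 = −$50 applied to Andrade: Andrade becomes $800.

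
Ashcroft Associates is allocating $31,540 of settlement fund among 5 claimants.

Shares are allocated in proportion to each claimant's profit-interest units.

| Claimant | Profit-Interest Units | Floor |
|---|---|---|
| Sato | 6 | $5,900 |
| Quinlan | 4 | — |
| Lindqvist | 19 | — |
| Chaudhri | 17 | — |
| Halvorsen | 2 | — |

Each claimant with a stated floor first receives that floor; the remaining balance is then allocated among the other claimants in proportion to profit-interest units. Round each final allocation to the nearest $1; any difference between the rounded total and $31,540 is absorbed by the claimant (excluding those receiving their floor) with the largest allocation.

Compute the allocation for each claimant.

Guaranteed amounts: Sato $5,900. Balance $25,640.
Balance split over remaining profit-interest units 42: Quinlan 2,441.90 → $2,442; Lindqvist 11,599.05 → $11,599; Chaudhri 10,378.10 → $10,378; Halvorsen 1,220.95 → $1,221.

Sato: $5,900 | Quinlan: $2,442 | Lindqvist: $11,599 | Chaudhri: $10,378 | Halvorsen: $1,221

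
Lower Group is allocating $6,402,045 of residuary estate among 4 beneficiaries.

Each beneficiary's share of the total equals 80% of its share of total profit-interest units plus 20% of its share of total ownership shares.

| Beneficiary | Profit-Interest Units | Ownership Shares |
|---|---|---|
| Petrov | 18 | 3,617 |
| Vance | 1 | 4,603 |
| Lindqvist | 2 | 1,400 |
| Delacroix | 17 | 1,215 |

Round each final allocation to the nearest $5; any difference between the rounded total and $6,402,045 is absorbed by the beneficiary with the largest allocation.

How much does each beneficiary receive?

Petrov: $2,853,470 | Vance: $678,730 | Lindqvist: $435,005 | Delacroix: $2,434,840

Profit-interest units total 38; ownership shares total 10,835.
Blended shares (80% profit-interest units + 20% ownership shares): Petrov 0.4457; Vance 0.1060; Lindqvist 0.0679; Delacroix 0.3803.
Raw shares: Petrov 2,853,471.36; Vance 678,732.14; Lindqvist 435,002.58; Delacroix 2,434,838.92.
At nearest $5: Petrov $2,853,470; Vance $678,730; Lindqvist $435,005; Delacroix $2,434,840. Sum = $6,402,045.
Rounded total matches; no reconciliation needed.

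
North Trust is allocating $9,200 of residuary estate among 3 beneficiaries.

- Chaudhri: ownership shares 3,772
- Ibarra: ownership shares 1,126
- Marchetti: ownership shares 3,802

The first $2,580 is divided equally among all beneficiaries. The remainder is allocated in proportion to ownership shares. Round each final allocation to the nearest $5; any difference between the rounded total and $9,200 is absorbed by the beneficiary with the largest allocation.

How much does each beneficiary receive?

Chaudhri: $3,730 · Ibarra: $1,715 · Marchetti: $3,755

First tranche $2,580 split equally: $860 each.
Remainder $6,620 by ownership shares (total 8,700): Chaudhri 2,870.19 → $2,870; Ibarra 856.80 → $855; Marchetti 2,893.02 → $2,895.
Totals: Chaudhri $860 + $2,870 = $3,730; Ibarra $860 + $855 = $1,715; Marchetti $860 + $2,895 = $3,755.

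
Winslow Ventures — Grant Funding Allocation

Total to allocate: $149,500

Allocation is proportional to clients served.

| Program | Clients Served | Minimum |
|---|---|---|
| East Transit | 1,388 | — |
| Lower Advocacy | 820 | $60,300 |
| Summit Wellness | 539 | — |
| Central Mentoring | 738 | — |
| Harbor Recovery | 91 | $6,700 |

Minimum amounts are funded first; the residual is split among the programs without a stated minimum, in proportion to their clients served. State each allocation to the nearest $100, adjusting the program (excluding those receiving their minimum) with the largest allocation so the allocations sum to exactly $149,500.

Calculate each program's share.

East Transit: $43,000; Lower Advocacy: $60,300; Summit Wellness: $16,700; Central Mentoring: $22,800; Harbor Recovery: $6,700

Guaranteed amounts: Lower Advocacy $60,300; Harbor Recovery $6,700. Balance $82,500.
Balance split over remaining clients served 2,665: East Transit 42,968.11 → $43,000; Summit Wellness 16,685.74 → $16,700; Central Mentoring 22,846.15 → $22,800.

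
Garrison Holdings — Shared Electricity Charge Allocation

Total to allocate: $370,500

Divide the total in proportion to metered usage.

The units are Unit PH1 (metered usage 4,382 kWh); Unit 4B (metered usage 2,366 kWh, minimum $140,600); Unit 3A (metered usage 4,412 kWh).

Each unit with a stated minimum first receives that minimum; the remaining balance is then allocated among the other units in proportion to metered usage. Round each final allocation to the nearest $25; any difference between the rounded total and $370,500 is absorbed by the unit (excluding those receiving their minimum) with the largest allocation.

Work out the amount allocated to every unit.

Fund the minimums — Unit 4B $140,600. Remaining pool $229,900.
Remaining pool split over remaining metered usage 8,794: Unit PH1 114,557.86 → $114,550; Unit 3A 115,342.14 → $115,350.

Unit PH1: $114,550 | Unit 4B: $140,600 | Unit 3A: $115,350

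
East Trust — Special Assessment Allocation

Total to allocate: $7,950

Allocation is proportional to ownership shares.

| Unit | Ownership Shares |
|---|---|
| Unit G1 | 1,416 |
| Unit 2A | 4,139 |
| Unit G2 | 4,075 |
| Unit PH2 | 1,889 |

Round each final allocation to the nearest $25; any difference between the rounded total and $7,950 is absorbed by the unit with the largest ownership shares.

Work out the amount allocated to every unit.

Unit G1: $975 | Unit 2A: $2,875 | Unit G2: $2,800 | Unit PH2: $1,300

Sum of ownership shares: 11,519.
Pro-rata amounts: Unit G1 1,416/11,519 × $7,950 = 977.27; Unit 2A 4,139/11,519 × $7,950 = 2,856.59; Unit G2 4,075/11,519 × $7,950 = 2,812.42; Unit PH2 1,889/11,519 × $7,950 = 1,303.72.
After rounding ($25): Unit G1 $975; Unit 2A $2,850; Unit G2 $2,800; Unit PH2 $1,300. Sum = $7,925.
Difference $7,950 − $7,925 = +$25 applied to largest ownership shares (Unit 2A): Unit 2A becomes $2,875.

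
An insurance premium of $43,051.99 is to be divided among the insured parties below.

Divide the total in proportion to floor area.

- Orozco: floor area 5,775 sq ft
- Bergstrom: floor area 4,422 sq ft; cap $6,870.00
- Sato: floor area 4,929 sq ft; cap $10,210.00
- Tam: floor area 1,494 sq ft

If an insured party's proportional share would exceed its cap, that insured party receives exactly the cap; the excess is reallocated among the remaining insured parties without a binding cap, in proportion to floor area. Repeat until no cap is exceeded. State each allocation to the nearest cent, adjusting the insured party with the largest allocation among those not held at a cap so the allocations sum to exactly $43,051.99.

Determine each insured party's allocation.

Orozco: $20,633.96 · Bergstrom: $6,870.00 · Sato: $10,210.00 · Tam: $5,338.03

Total floor area = 16,620.
Unconstrained shares: Orozco 14,959.4009; Bergstrom 11,454.6269; Sato 12,767.9458; Tam 3,870.0164.
Cap binds for Bergstrom ($6,870.00), Sato ($10,210.00); balance $25,971.99 reallocated over remaining floor area 7,269.
Shares after redistribution: Orozco 20,633.9582 → $20,633.96; Tam 5,338.0318 → $5,338.03.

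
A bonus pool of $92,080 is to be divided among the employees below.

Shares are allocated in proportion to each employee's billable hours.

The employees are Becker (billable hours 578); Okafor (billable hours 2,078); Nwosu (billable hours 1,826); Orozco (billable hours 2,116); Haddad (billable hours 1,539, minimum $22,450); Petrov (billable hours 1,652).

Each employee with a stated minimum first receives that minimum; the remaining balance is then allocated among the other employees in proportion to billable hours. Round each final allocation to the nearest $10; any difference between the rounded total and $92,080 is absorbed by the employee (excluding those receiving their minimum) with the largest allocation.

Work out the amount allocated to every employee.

Fund the minimums — Haddad $22,450. Residual $69,630.
Residual split over remaining billable hours 8,250: Becker 4,878.32 → $4,880; Okafor 17,538.32 → $17,540; Nwosu 15,411.44 → $15,410; Orozco 17,859.04 → $17,860; Petrov 13,942.88 → $13,940.

Becker: $4,880 | Okafor: $17,540 | Nwosu: $15,410 | Orozco: $17,860 | Haddad: $22,450 | Petrov: $13,940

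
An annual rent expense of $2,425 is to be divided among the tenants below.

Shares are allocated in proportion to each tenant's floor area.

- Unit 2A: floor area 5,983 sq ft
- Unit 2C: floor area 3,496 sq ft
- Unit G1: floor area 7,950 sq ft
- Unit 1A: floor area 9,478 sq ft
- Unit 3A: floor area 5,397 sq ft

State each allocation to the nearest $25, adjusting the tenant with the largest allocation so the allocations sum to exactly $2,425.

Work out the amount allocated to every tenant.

Unit 2A: $450 | Unit 2C: $250 | Unit G1: $600 | Unit 1A: $725 | Unit 3A: $400

Total floor area = 32,304.
Unrounded shares: Unit 2A 5,983/32,304 × $2,425 = 449.13; Unit 2C 3,496/32,304 × $2,425 = 262.44; Unit G1 7,950/32,304 × $2,425 = 596.79; Unit 1A 9,478/32,304 × $2,425 = 711.50; Unit 3A 5,397/32,304 × $2,425 = 405.14.
Rounded to nearest $25: Unit 2A $450; Unit 2C $250; Unit G1 $600; Unit 1A $700; Unit 3A $400. Sum = $2,400.
Difference $2,425 − $2,400 = +$25 applied to largest allocation (Unit 1A): Unit 1A becomes $725.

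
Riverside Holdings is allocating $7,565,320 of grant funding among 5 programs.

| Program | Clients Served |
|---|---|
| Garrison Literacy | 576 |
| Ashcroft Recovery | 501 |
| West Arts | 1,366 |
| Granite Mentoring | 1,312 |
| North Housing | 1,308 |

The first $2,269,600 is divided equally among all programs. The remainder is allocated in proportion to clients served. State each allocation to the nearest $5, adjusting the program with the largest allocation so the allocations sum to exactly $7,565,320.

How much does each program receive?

$2,269,600 shared equally gives $453,920 per program.
Remainder $5,295,720 by clients served (total 5,063): Garrison Literacy 602,475.75 → $602,475; Ashcroft Recovery 524,028.39 → $524,030; West Arts 1,428,787.98 → $1,428,790; Granite Mentoring 1,372,305.87 → $1,372,305; North Housing 1,368,122.01 → $1,368,120.
Totals: Garrison Literacy $453,920 + $602,475 = $1,056,395; Ashcroft Recovery $453,920 + $524,030 = $977,950; West Arts $453,920 + $1,428,790 = $1,882,710; Granite Mentoring $453,920 + $1,372,305 = $1,826,225; North Housing $453,920 + $1,368,120 = $1,822,040.

Garrison Literacy: $1,056,395 · Ashcroft Recovery: $977,950 · West Arts: $1,882,710 · Granite Mentoring: $1,826,225 · North Housing: $1,822,040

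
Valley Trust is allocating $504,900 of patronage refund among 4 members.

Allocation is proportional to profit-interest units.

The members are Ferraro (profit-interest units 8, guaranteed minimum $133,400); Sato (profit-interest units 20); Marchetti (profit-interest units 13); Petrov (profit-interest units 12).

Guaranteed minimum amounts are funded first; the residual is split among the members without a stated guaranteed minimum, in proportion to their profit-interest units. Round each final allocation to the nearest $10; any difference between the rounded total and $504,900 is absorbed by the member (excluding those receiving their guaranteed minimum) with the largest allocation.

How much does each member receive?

Ferraro: $133,400 · Sato: $165,110 · Marchetti: $107,320 · Petrov: $99,070

Minimums first: Ferraro $133,400. Remaining pool $371,500.
Remaining pool split over remaining profit-interest units 45: Sato 165,111.11 → $165,110; Marchetti 107,322.22 → $107,320; Petrov 99,066.67 → $99,070.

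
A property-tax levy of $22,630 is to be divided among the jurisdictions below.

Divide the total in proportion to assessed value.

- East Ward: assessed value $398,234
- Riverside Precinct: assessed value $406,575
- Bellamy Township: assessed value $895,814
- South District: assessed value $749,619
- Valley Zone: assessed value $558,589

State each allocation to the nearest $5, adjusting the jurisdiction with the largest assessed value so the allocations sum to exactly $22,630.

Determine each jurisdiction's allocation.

East Ward: $2,995 · Riverside Precinct: $3,060 · Bellamy Township: $6,735 · South District: $5,640 · Valley Zone: $4,200

Combined assessed value = 3,008,831.
Pro-rata amounts: East Ward 398,234/3,008,831 × $22,630 = 2,995.19; Riverside Precinct 406,575/3,008,831 × $22,630 = 3,057.93; Bellamy Township 895,814/3,008,831 × $22,630 = 6,737.59; South District 749,619/3,008,831 × $22,630 = 5,638.03; Valley Zone 558,589/3,008,831 × $22,630 = 4,201.26.
At nearest $5: East Ward $2,995; Riverside Precinct $3,060; Bellamy Township $6,740; South District $5,640; Valley Zone $4,200. Sum = $22,635.
Difference $22,630 − $22,635 = −$5 applied to largest assessed value (Bellamy Township): Bellamy Township becomes $6,735.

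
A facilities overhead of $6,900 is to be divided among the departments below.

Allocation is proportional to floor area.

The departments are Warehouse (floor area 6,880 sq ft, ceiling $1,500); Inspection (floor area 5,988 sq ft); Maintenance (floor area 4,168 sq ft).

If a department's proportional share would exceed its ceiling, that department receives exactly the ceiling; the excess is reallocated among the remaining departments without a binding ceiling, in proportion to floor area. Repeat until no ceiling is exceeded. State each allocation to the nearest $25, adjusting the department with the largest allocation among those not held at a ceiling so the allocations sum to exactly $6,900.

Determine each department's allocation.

Warehouse: $1,500 · Inspection: $3,175 · Maintenance: $2,225

Combined floor area = 17,036.
Pro-rata shares before constraints: Warehouse 2,786.57; Inspection 2,425.29; Maintenance 1,688.14.
Held at cap: Warehouse ($1,500); balance $5,400 reallocated over remaining floor area 10,156.
Remaining shares: Inspection 3,183.85 → $3,175; Maintenance 2,216.15 → $2,225.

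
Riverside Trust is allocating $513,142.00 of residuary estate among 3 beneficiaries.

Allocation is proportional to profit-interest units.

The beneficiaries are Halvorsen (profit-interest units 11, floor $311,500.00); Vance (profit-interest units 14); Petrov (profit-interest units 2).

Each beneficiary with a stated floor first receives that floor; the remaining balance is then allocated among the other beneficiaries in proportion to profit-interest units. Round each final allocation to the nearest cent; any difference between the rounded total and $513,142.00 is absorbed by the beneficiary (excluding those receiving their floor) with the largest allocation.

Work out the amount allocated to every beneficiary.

Halvorsen: $311,500.00 | Vance: $176,436.75 | Petrov: $25,205.25

Fund the minimums — Halvorsen $311,500.00. Residual $201,642.00.
Residual split over remaining profit-interest units 16: Vance 176,436.7500 → $176,436.75; Petrov 25,205.2500 → $25,205.25.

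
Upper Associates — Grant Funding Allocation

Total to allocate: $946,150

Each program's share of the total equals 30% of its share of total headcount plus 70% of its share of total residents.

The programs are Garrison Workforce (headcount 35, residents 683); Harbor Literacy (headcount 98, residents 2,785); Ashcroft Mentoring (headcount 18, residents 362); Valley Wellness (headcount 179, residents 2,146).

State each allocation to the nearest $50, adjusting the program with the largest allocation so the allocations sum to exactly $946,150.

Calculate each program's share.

Totals — headcount 330, residents 5,976.
Combined weights (30% headcount + 70% residents): Garrison Workforce 0.1118; Harbor Literacy 0.4153; Ashcroft Mentoring 0.0588; Valley Wellness 0.4141.
Pro-rata amounts: Garrison Workforce 105,799.94; Harbor Literacy 392,947.89; Ashcroft Mentoring 55,602.00; Valley Wellness 391,800.17.
Rounded to nearest $50: Garrison Workforce $105,800; Harbor Literacy $392,950; Ashcroft Mentoring $55,600; Valley Wellness $391,800. Sum = $946,150.
Sum already equals the total — no adjustment.

Garrison Workforce: $105,800 · Harbor Literacy: $392,950 · Ashcroft Mentoring: $55,600 · Valley Wellness: $391,800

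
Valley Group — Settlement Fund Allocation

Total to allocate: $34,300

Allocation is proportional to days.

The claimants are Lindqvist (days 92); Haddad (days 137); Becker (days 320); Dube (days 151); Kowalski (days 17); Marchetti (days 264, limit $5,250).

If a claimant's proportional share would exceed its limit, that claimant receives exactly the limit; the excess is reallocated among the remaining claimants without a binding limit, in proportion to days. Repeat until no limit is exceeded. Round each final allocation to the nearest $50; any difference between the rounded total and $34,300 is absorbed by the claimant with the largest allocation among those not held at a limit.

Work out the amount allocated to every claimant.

Total days = 981.
Proportional shares (ignoring caps): Lindqvist 3,216.72; Haddad 4,790.11; Becker 11,188.58; Dube 5,279.61; Kowalski 594.39; Marchetti 9,230.58.
Capped: Marchetti ($5,250); residual $29,050 reallocated over remaining days 717.
Remaining shares: Lindqvist 3,727.48 → $3,750; Haddad 5,550.70 → $5,550; Becker 12,965.13 → $12,950; Dube 6,117.92 → $6,100; Kowalski 688.77 → $700.

Lindqvist: $3,750; Haddad: $5,550; Becker: $12,950; Dube: $6,100; Kowalski: $700; Marchetti: $5,250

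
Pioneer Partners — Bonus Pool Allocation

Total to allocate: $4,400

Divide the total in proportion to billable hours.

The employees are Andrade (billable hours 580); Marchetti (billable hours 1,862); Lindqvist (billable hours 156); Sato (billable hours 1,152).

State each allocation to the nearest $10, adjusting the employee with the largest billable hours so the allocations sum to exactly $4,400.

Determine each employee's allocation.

Billable hours total: 580 + 1,862 + 156 + 1,152 = 3,750.
Pro-rata amounts: Andrade 680.53; Marchetti 2,184.75; Lindqvist 183.04; Sato 1,351.68.
After rounding ($10): Andrade $680; Marchetti $2,180; Lindqvist $180; Sato $1,350. Sum = $4,390.
Difference $4,400 − $4,390 = +$10 applied to largest billable hours (Marchetti): Marchetti becomes $2,190.

Andrade: $680 · Marchetti: $2,190 · Lindqvist: $180 · Sato: $1,350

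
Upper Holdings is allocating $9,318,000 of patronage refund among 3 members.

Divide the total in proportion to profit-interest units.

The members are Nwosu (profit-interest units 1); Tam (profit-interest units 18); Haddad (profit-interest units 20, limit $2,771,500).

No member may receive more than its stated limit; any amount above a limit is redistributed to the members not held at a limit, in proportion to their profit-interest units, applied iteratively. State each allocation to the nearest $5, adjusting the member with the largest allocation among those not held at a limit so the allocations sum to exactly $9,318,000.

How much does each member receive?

Nwosu: $344,555 | Tam: $6,201,945 | Haddad: $2,771,500

Profit-interest units total: 39.
Pro-rata shares before constraints: Nwosu 238,923.08; Tam 4,300,615.38; Haddad 4,778,461.54.
Held at cap: Haddad ($2,771,500); residual $6,546,500 reallocated over remaining profit-interest units 19.
Redistributed shares: Nwosu 344,552.63 → $344,555; Tam 6,201,947.37 → $6,201,945.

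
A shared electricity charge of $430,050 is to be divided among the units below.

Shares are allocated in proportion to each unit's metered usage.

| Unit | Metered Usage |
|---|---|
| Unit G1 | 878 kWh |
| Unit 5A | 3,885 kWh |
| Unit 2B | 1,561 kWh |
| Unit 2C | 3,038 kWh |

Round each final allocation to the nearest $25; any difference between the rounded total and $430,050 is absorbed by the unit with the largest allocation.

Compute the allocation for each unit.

Total metered usage = 9,362.
Raw shares: Unit G1 878/9,362 × $430,050 = 40,331.54; Unit 5A 3,885/9,362 × $430,050 = 178,460.18; Unit 2B 1,561/9,362 × $430,050 = 71,705.62; Unit 2C 3,038/9,362 × $430,050 = 139,552.65.
At nearest $25: Unit G1 $40,325; Unit 5A $178,450; Unit 2B $71,700; Unit 2C $139,550. Sum = $430,025.
Difference $430,050 − $430,025 = +$25 applied to largest allocation (Unit 5A): Unit 5A becomes $178,475.

Unit G1: $40,325 | Unit 5A: $178,475 | Unit 2B: $71,700 | Unit 2C: $139,550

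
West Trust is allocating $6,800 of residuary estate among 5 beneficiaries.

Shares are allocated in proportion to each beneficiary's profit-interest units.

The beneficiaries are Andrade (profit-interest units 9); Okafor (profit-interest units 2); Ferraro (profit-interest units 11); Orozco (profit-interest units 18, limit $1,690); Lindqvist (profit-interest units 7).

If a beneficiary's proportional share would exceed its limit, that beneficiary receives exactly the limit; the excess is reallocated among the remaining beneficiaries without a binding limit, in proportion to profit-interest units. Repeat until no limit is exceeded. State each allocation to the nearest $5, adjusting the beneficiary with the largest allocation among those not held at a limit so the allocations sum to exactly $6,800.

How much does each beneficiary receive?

Profit-interest units total: 47.
Pro-rata shares before constraints: Andrade 1,302.13; Okafor 289.36; Ferraro 1,591.49; Orozco 2,604.26; Lindqvist 1,012.77.
Cap binds for Orozco ($1,690); remaining pool $5,110 reallocated over remaining profit-interest units 29.
Shares after redistribution: Andrade 1,585.86 → $1,585; Okafor 352.41 → $350; Ferraro 1,938.28 → $1,940; Lindqvist 1,233.45 → $1,235.

Andrade: $1,585; Okafor: $350; Ferraro: $1,940; Orozco: $1,690; Lindqvist: $1,235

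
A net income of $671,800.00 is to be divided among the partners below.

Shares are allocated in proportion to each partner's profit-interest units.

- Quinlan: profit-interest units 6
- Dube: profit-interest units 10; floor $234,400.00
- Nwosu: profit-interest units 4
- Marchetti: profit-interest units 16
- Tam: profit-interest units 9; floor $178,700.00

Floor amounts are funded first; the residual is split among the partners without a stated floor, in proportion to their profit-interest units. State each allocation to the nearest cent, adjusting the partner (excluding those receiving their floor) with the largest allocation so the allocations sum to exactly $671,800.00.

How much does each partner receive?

Quinlan: $59,700.00; Dube: $234,400.00; Nwosu: $39,800.00; Marchetti: $159,200.00; Tam: $178,700.00

Fund the minimums — Dube $234,400.00; Tam $178,700.00. Residual $258,700.00.
Residual split over remaining profit-interest units 26: Quinlan 59,700.0000 → $59,700.00; Nwosu 39,800.0000 → $39,800.00; Marchetti 159,200.0000 → $159,200.00.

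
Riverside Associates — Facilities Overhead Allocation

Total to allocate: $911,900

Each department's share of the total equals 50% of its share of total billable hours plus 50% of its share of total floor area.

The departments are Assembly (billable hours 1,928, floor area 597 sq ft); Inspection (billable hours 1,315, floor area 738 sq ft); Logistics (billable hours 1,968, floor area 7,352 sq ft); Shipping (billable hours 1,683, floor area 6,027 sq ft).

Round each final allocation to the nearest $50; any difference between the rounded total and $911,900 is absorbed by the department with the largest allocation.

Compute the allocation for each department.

Assembly: $146,000; Inspection: $109,850; Logistics: $358,000; Shipping: $298,050

Billable hours total 6,894; floor area total 14,714.
Combined weights (50% billable hours + 50% floor area): Assembly 0.1601; Inspection 0.1205; Logistics 0.3926; Shipping 0.3269.
Pro-rata amounts: Assembly 146,012.10; Inspection 109,839.22; Logistics 357,978.11; Shipping 298,070.57.
At nearest $50: Assembly $146,000; Inspection $109,850; Logistics $358,000; Shipping $298,050. Sum = $911,900.
No rounding difference to absorb.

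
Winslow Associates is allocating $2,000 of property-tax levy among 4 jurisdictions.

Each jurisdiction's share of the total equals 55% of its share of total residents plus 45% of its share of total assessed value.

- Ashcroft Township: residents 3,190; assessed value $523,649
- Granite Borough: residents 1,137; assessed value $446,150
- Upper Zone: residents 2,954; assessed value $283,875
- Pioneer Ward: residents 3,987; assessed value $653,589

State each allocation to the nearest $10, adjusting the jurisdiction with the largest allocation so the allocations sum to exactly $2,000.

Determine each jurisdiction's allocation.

Ashcroft Township: $560; Granite Borough: $320; Upper Zone: $420; Pioneer Ward: $700

Residents total 11,268; assessed value total 1,907,263.
Combined weights (55% residents + 45% assessed value): Ashcroft Township 0.2793; Granite Borough 0.1608; Upper Zone 0.2112; Pioneer Ward 0.3488.
Unrounded shares: Ashcroft Township 558.51; Granite Borough 321.53; Upper Zone 422.33; Pioneer Ward 697.63.
Rounded to nearest $10: Ashcroft Township $560; Granite Borough $320; Upper Zone $420; Pioneer Ward $700. Sum = $2,000.
Sum already equals the total — no adjustment.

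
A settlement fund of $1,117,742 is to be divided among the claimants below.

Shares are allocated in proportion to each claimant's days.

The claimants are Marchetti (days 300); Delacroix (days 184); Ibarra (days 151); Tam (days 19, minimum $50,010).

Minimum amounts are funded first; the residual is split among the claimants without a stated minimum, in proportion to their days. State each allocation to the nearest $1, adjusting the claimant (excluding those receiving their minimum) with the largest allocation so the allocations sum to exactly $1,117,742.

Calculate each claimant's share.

Marchetti: $504,440 · Delacroix: $309,390 · Ibarra: $253,902 · Tam: $50,010

Guaranteed amounts: Tam $50,010. Balance $1,067,732.
Balance split over remaining days 635: Marchetti 504,440.31 → $504,440; Delacroix 309,390.06 → $309,390; Ibarra 253,901.63 → $253,902.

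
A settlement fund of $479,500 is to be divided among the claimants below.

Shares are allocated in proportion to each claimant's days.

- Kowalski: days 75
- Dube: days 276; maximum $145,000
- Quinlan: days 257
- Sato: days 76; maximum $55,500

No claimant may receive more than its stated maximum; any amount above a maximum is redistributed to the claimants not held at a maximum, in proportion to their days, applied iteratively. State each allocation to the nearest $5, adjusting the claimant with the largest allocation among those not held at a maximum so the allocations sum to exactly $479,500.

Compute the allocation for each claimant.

Kowalski: $63,025 | Dube: $145,000 | Quinlan: $215,975 | Sato: $55,500

Sum of days: 684.
Proportional shares (ignoring caps): Kowalski 52,576.75; Dube 193,482.46; Quinlan 180,163.01; Sato 53,277.78.
Capped: Dube ($145,000); residual $334,500 reallocated over remaining days 408.
Capped: Sato ($55,500); residual $279,000 reallocated over remaining days 332.
Shares after redistribution: Kowalski 63,027.11 → $63,025; Quinlan 215,972.89 → $215,975.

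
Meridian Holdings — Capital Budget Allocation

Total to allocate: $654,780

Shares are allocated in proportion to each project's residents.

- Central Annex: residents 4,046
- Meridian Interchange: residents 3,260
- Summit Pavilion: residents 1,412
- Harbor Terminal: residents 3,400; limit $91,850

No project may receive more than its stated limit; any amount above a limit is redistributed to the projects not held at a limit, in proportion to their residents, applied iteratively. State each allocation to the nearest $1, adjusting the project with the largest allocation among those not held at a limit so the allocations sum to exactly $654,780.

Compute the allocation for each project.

Central Annex: $261,255 | Meridian Interchange: $210,501 | Summit Pavilion: $91,174 | Harbor Terminal: $91,850

Total residents = 12,118.
Unconstrained shares: Central Annex 218,620.22; Meridian Interchange 176,149.76; Summit Pavilion 76,295.54; Harbor Terminal 183,714.47.
Held at cap: Harbor Terminal ($91,850); remaining pool $562,930 reallocated over remaining residents 8,718.
Remaining shares: Central Annex 261,254.28 → $261,254; Meridian Interchange 210,501.47 → $210,501; Summit Pavilion 91,174.26 → $91,174.
Rounding difference +$1 applied to Central Annex → $261,255.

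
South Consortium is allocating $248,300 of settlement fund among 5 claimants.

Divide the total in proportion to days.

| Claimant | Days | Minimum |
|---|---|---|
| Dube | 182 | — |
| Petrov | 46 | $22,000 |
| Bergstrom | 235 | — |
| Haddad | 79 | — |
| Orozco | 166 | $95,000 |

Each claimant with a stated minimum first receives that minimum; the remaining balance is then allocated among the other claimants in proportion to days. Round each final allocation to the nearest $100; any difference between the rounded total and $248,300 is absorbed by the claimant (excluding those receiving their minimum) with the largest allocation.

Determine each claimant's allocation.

Guaranteed amounts: Petrov $22,000; Orozco $95,000. Balance $131,300.
Balance split over remaining days 496: Dube 48,178.63 → $48,200; Bergstrom 62,208.67 → $62,200; Haddad 20,912.70 → $20,900.

Dube: $48,200 | Petrov: $22,000 | Bergstrom: $62,200 | Haddad: $20,900 | Orozco: $95,000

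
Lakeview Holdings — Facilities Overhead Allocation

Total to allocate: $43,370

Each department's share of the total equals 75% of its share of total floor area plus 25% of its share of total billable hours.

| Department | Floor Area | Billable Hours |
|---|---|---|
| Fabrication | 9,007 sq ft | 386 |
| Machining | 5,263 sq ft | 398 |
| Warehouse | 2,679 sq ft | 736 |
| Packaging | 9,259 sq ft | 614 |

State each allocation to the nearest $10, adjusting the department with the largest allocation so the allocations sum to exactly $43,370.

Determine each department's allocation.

Floor area total 26,208; billable hours total 2,134.
Composite weights (75% floor area + 25% billable hours): Fabrication 0.3030; Machining 0.1972; Warehouse 0.1629; Packaging 0.3369.
Unrounded shares: Fabrication 13,140.05; Machining 8,554.23; Warehouse 7,064.48; Packaging 14,611.24.
Rounded to nearest $10: Fabrication $13,140; Machining $8,550; Warehouse $7,060; Packaging $14,610. Sum = $43,360.
Difference $43,370 − $43,360 = +$10 applied to largest allocation (Packaging): Packaging becomes $14,620.

Fabrication: $13,140; Machining: $8,550; Warehouse: $7,060; Packaging: $14,620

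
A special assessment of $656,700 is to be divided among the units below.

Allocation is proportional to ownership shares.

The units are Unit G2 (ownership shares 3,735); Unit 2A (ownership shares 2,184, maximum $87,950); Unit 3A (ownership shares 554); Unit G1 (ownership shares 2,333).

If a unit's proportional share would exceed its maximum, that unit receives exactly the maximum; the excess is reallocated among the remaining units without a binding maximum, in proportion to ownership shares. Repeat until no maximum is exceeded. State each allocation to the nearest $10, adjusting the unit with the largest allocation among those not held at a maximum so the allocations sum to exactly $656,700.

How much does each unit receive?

Unit G2: $320,790; Unit 2A: $87,950; Unit 3A: $47,580; Unit G1: $200,380

Ownership shares total: 8,806.
Proportional shares (ignoring caps): Unit G2 278,534.47; Unit 2A 162,869.95; Unit 3A 41,314.08; Unit G1 173,981.50.
Capped: Unit 2A ($87,950); residual $568,750 reallocated over remaining ownership shares 6,622.
Remaining shares: Unit G2 320,791.49 → $320,790; Unit 3A 47,581.92 → $47,580; Unit G1 200,376.59 → $200,380.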